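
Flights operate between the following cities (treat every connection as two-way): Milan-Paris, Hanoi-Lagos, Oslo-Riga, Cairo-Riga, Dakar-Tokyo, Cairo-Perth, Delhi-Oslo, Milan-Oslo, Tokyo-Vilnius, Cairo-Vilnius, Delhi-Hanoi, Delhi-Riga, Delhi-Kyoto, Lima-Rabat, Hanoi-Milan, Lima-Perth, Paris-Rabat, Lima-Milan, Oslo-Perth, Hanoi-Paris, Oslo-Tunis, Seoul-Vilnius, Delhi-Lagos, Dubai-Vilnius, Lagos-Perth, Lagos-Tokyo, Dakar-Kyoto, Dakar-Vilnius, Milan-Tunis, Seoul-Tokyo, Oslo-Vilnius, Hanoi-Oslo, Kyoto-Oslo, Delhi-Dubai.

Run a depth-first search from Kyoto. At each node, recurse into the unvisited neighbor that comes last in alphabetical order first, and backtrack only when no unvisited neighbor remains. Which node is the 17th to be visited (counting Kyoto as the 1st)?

Visit Kyoto
Kyoto → Oslo
Oslo → Vilnius
Vilnius → Tokyo
Tokyo → Seoul
Tokyo → Lagos
Lagos → Perth
Perth → Lima
Lima → Rabat
Rabat → Paris
Paris → Milan
Milan → Tunis
Milan → Hanoi
Hanoi → Delhi
Delhi → Riga
Riga → Cairo
Delhi → Dubai
Tokyo → Dakar

Visit order: Kyoto, Oslo, Vilnius, Tokyo, Seoul, Lagos, Perth, Lima, Rabat, Paris, Milan, Tunis, Hanoi, Delhi, Riga, Cairo, Dubai, Dakar

Dubai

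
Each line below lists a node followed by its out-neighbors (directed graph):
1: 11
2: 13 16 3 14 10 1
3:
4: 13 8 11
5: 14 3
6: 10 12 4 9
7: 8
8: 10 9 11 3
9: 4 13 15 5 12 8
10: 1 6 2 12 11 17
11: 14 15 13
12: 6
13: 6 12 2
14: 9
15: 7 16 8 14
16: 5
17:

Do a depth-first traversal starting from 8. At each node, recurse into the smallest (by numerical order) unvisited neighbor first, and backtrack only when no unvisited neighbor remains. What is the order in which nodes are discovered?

Visit 8
8 → 3
8 → 9
9 → 4
4 → 11
11 → 13
13 → 2
2 → 1
2 → 10
10 → 6
6 → 12
10 → 17
2 → 14
2 → 16
16 → 5
11 → 15
15 → 7

8 → 3 → 9 → 4 → 11 → 13 → 2 → 1 → 10 → 6 → 12 → 17 → 14 → 16 → 5 → 15 → 7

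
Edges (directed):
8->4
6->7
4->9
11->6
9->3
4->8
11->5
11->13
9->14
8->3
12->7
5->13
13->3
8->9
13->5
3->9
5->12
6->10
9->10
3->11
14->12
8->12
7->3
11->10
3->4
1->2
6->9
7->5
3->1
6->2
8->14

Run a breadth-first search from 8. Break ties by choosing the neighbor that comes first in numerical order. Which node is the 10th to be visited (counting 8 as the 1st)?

7

Visit 8; enqueue 3, 4, 9, 12, 14 → queue [3, 4, 9, 12, 14]
Visit 3; enqueue 1, 11 → queue [4, 9, 12, 14, 1, 11]
Visit 4 → queue [9, 12, 14, 1, 11]
Visit 9; enqueue 10 → queue [12, 14, 1, 11, 10]
Visit 12; enqueue 7 → queue [14, 1, 11, 10, 7]
Visit 14 → queue [1, 11, 10, 7]
Visit 1; enqueue 2 → queue [11, 10, 7, 2]
Visit 11; enqueue 5, 6, 13 → queue [10, 7, 2, 5, 6, 13]
Visit 10 → queue [7, 2, 5, 6, 13]
Visit 7 → queue [2, 5, 6, 13]
Visit 2 → queue [5, 6, 13]
Visit 5 → queue [6, 13]
Visit 6 → queue [13]
Visit 13 → queue []

Visit order: 8, 3, 4, 9, 12, 14, 1, 11, 10, 7, 2, 5, 6, 13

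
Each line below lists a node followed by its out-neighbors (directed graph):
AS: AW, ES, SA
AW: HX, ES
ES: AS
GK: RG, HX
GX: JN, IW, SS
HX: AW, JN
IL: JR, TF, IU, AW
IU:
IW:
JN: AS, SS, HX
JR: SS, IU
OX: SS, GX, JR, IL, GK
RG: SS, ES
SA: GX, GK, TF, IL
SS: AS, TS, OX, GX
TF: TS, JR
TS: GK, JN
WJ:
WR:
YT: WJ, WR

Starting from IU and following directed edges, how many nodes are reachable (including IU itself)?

BFS from IU visits: IU
Reachable nodes: 1 of 20 total.

1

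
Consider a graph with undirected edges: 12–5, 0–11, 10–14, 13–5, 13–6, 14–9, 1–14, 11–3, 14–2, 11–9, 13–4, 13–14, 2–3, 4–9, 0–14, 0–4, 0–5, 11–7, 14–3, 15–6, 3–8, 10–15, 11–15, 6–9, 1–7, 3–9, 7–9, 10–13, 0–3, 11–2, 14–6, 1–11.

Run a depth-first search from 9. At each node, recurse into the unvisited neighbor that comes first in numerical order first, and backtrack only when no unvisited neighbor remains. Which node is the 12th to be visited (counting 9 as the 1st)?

Visit 9
9 → 3
3 → 0
0 → 4
4 → 13
13 → 5
5 → 12
13 → 6
6 → 14
14 → 1
1 → 7
7 → 11
11 → 2
11 → 15
15 → 10
3 → 8

Visit order: 9, 3, 0, 4, 13, 5, 12, 6, 14, 1, 7, 11, 2, 15, 10, 8

11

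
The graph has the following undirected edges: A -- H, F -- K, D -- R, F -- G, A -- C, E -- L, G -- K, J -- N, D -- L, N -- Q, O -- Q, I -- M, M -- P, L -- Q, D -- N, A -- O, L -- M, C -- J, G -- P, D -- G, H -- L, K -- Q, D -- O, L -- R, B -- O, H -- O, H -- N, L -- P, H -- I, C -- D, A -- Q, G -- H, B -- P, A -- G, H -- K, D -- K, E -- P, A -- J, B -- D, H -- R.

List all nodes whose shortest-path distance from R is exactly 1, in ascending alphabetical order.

D, H, L

Level 0: R
Level 1: D, H, L
Level 2: A, B, C, E, G, I, K, M, N, O, P, Q
Level 3: F, J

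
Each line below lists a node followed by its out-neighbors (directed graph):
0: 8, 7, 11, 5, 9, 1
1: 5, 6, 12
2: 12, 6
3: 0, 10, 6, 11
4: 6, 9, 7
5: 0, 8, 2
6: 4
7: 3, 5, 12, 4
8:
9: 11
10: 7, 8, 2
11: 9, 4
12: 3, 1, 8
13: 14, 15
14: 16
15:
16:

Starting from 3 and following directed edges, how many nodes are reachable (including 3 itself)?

13

BFS from 3 visits: 3, 11, 10, 6, 0, 9, 4, 8, 7, 2, 5, 1, 12
Reachable nodes: 13 of 17 total.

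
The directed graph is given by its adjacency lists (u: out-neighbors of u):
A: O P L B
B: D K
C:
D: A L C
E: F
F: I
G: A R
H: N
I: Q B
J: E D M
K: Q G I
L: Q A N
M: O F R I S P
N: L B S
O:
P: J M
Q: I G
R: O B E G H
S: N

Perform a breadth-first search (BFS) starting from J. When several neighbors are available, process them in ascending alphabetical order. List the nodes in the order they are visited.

J → D → E → M → A → C → L → F → I → O → P → R → S → B → N → Q → G → H → K

Visit J; enqueue D, E, M → queue [D, E, M]
Visit D; enqueue A, C, L → queue [E, M, A, C, L]
Visit E; enqueue F → queue [M, A, C, L, F]
Visit M; enqueue I, O, P, R, S → queue [A, C, L, F, I, O, P, R, S]
Visit A; enqueue B → queue [C, L, F, I, O, P, R, S, B]
Visit C → queue [L, F, I, O, P, R, S, B]
Visit L; enqueue N, Q → queue [F, I, O, P, R, S, B, N, Q]
Visit F → queue [I, O, P, R, S, B, N, Q]
Visit I → queue [O, P, R, S, B, N, Q]
Visit O → queue [P, R, S, B, N, Q]
Visit P → queue [R, S, B, N, Q]
Visit R; enqueue G, H → queue [S, B, N, Q, G, H]
Visit S → queue [B, N, Q, G, H]
Visit B; enqueue K → queue [N, Q, G, H, K]
Visit N → queue [Q, G, H, K]
Visit Q → queue [G, H, K]
Visit G → queue [H, K]
Visit H → queue [K]
Visit K → queue []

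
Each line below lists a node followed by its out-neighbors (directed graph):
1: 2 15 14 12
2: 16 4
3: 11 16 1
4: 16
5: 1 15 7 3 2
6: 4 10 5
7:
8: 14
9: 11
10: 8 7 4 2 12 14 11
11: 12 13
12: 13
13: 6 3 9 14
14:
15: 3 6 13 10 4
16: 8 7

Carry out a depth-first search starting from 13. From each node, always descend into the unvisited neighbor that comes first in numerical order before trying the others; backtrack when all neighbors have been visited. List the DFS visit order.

Visit 13
13 → 3
3 → 1
1 → 2
2 → 4
4 → 16
16 → 7
16 → 8
8 → 14
1 → 12
1 → 15
15 → 6
6 → 5
6 → 10
10 → 11
13 → 9

13 3 1 2 4 16 7 8 14 12 15 6 5 10 11 9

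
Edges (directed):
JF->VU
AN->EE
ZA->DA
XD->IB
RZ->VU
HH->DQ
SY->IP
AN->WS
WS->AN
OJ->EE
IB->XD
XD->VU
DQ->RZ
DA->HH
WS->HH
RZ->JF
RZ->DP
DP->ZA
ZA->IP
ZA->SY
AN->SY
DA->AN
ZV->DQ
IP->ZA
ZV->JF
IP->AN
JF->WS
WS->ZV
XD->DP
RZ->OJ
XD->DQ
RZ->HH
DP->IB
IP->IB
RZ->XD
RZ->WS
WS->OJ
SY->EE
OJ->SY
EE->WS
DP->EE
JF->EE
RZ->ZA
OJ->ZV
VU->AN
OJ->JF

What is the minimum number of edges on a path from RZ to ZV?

2

Level 0: RZ
Level 1: DP, HH, JF, OJ, VU, WS, XD, ZA
Level 2: AN, DA, DQ, EE, IB, IP, SY, ZV
ZV first appears at level 2.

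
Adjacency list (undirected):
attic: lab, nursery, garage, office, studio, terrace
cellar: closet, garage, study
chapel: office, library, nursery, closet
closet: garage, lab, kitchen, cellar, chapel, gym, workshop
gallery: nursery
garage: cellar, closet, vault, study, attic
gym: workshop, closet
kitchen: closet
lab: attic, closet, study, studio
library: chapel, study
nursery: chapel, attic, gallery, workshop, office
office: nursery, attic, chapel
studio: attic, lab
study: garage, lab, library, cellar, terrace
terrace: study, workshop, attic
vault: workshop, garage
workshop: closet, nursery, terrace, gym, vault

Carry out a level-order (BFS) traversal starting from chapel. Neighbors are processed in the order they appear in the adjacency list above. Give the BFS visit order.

Visit chapel; enqueue office, library, nursery, closet → queue [office, library, nursery, closet]
Visit office; enqueue attic → queue [library, nursery, closet, attic]
Visit library; enqueue study → queue [nursery, closet, attic, study]
Visit nursery; enqueue gallery, workshop → queue [closet, attic, study, gallery, workshop]
Visit closet; enqueue garage, lab, kitchen, cellar, gym → queue [attic, study, gallery, workshop, garage, lab, kitchen, cellar, gym]
Visit attic; enqueue studio, terrace → queue [study, gallery, workshop, garage, lab, kitchen, cellar, gym, studio, terrace]
Visit study → queue [gallery, workshop, garage, lab, kitchen, cellar, gym, studio, terrace]
Visit gallery → queue [workshop, garage, lab, kitchen, cellar, gym, studio, terrace]
Visit workshop; enqueue vault → queue [garage, lab, kitchen, cellar, gym, studio, terrace, vault]
Visit garage → queue [lab, kitchen, cellar, gym, studio, terrace, vault]
Visit lab → queue [kitchen, cellar, gym, studio, terrace, vault]
Visit kitchen → queue [cellar, gym, studio, terrace, vault]
Visit cellar → queue [gym, studio, terrace, vault]
Visit gym → queue [studio, terrace, vault]
Visit studio → queue [terrace, vault]
Visit terrace → queue [vault]
Visit vault → queue []

chapel office library nursery closet attic study gallery workshop garage lab kitchen cellar gym studio terrace vault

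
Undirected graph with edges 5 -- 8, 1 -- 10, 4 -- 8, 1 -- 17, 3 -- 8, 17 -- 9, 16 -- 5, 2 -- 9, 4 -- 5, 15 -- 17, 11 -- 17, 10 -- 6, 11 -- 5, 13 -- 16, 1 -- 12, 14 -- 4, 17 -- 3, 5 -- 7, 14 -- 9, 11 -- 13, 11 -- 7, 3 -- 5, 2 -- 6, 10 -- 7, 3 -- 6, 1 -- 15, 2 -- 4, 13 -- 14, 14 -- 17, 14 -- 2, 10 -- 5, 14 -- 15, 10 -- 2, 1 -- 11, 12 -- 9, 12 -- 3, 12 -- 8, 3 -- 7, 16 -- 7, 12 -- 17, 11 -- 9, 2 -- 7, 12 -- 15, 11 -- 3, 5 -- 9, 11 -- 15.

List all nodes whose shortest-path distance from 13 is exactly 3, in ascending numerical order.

Level 0: 13
Level 1: 11, 14, 16
Level 2: 1, 2, 3, 4, 5, 7, 9, 15, 17
Level 3: 6, 8, 10, 12

6, 8, 10, 12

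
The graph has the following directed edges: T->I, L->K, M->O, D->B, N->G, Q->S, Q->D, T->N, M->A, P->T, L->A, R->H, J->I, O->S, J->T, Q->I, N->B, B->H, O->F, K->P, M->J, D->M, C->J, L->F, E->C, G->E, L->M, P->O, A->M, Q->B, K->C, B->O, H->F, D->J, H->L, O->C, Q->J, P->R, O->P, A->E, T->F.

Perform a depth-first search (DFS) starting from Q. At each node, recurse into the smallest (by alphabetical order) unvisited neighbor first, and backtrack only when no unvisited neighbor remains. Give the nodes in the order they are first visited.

Q → B → H → F → L → A → E → C → J → I → T → N → G → M → O → P → R → S → K → D

Visit Q
Q → B
B → H
H → F
H → L
L → A
A → E
E → C
C → J
J → I
J → T
T → N
N → G
A → M
M → O
O → P
P → R
O → S
L → K
Q → D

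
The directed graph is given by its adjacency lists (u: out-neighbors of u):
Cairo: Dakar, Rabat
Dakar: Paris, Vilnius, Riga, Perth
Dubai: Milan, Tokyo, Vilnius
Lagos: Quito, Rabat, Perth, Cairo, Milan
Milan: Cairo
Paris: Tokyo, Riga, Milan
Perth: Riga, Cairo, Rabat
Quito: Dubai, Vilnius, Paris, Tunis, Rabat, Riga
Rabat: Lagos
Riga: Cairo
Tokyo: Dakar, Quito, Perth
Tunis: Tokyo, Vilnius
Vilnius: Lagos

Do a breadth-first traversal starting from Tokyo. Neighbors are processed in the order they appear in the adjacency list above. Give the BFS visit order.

Tokyo Dakar Quito Perth Paris Vilnius Riga Dubai Tunis Rabat Cairo Milan Lagos

Visit Tokyo; enqueue Dakar, Quito, Perth → queue [Dakar, Quito, Perth]
Visit Dakar; enqueue Paris, Vilnius, Riga → queue [Quito, Perth, Paris, Vilnius, Riga]
Visit Quito; enqueue Dubai, Tunis, Rabat → queue [Perth, Paris, Vilnius, Riga, Dubai, Tunis, Rabat]
Visit Perth; enqueue Cairo → queue [Paris, Vilnius, Riga, Dubai, Tunis, Rabat, Cairo]
Visit Paris; enqueue Milan → queue [Vilnius, Riga, Dubai, Tunis, Rabat, Cairo, Milan]
Visit Vilnius; enqueue Lagos → queue [Riga, Dubai, Tunis, Rabat, Cairo, Milan, Lagos]
Visit Riga → queue [Dubai, Tunis, Rabat, Cairo, Milan, Lagos]
Visit Dubai → queue [Tunis, Rabat, Cairo, Milan, Lagos]
Visit Tunis → queue [Rabat, Cairo, Milan, Lagos]
Visit Rabat → queue [Cairo, Milan, Lagos]
Visit Cairo → queue [Milan, Lagos]
Visit Milan → queue [Lagos]
Visit Lagos → queue []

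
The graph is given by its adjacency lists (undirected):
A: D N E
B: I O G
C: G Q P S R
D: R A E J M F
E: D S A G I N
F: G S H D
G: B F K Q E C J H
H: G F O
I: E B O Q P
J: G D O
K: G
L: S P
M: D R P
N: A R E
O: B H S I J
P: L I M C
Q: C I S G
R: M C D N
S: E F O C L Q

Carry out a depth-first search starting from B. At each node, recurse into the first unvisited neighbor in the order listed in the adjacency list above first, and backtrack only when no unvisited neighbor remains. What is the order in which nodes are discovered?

B, I, E, D, R, M, P, L, S, F, G, K, Q, C, J, O, H, N, A

Visit B
B → I
I → E
E → D
D → R
R → M
M → P
P → L
L → S
S → F
F → G
G → K
G → Q
Q → C
G → J
J → O
O → H
R → N
N → A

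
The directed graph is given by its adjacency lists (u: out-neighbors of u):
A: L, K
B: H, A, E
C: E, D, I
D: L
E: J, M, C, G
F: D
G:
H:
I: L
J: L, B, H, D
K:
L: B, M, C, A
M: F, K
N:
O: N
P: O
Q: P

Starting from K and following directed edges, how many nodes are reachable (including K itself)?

BFS from K visits: K
Reachable nodes: 1 of 17 total.

1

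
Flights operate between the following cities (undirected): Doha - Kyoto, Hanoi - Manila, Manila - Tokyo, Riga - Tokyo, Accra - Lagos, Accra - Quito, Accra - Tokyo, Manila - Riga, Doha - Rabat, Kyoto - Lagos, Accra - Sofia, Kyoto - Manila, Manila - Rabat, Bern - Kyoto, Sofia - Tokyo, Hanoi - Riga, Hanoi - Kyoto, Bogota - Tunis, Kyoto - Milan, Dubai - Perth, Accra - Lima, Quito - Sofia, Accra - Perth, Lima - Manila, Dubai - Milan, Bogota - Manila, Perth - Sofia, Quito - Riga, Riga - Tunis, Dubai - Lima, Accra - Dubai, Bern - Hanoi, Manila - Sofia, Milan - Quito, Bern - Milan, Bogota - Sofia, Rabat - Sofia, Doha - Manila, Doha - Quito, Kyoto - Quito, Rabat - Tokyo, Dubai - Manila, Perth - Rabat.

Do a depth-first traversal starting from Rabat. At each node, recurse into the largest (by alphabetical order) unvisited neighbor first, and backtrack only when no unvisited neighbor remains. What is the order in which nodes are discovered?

Visit Rabat
Rabat → Tokyo
Tokyo → Sofia
Sofia → Quito
Quito → Riga
Riga → Tunis
Tunis → Bogota
Bogota → Manila
Manila → Lima
Lima → Dubai
Dubai → Perth
Perth → Accra
Accra → Lagos
Lagos → Kyoto
Kyoto → Milan
Milan → Bern
Bern → Hanoi
Kyoto → Doha

Rabat → Tokyo → Sofia → Quito → Riga → Tunis → Bogota → Manila → Lima → Dubai → Perth → Accra → Lagos → Kyoto → Milan → Bern → Hanoi → Doha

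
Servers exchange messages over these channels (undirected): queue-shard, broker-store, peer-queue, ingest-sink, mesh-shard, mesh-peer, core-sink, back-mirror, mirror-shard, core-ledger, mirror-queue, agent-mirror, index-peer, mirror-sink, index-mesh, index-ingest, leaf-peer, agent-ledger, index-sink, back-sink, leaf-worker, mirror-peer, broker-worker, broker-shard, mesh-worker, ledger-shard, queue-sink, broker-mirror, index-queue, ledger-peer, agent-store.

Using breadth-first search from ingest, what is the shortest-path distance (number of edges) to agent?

Level 0: ingest
Level 1: index, sink
Level 2: back, core, mesh, mirror, peer, queue
Level 3: agent, broker, leaf, ledger, shard, worker
Level 4: store
agent first appears at level 3.

3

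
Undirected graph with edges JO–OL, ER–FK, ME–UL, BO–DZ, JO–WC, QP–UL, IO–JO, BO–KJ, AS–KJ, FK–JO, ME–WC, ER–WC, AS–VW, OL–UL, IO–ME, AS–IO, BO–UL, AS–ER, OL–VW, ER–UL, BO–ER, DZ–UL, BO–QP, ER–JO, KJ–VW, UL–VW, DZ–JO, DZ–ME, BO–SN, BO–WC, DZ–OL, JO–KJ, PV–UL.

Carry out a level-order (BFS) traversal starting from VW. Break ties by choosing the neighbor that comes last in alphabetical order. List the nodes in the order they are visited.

VW -> UL -> OL -> KJ -> AS -> QP -> PV -> ME -> ER -> DZ -> BO -> JO -> IO -> WC -> FK -> SN

Visit VW; enqueue UL, OL, KJ, AS → queue [UL, OL, KJ, AS]
Visit UL; enqueue QP, PV, ME, ER, DZ, BO → queue [OL, KJ, AS, QP, PV, ME, ER, DZ, BO]
Visit OL; enqueue JO → queue [KJ, AS, QP, PV, ME, ER, DZ, BO, JO]
Visit KJ → queue [AS, QP, PV, ME, ER, DZ, BO, JO]
Visit AS; enqueue IO → queue [QP, PV, ME, ER, DZ, BO, JO, IO]
Visit QP → queue [PV, ME, ER, DZ, BO, JO, IO]
Visit PV → queue [ME, ER, DZ, BO, JO, IO]
Visit ME; enqueue WC → queue [ER, DZ, BO, JO, IO, WC]
Visit ER; enqueue FK → queue [DZ, BO, JO, IO, WC, FK]
Visit DZ → queue [BO, JO, IO, WC, FK]
Visit BO; enqueue SN → queue [JO, IO, WC, FK, SN]
Visit JO → queue [IO, WC, FK, SN]
Visit IO → queue [WC, FK, SN]
Visit WC → queue [FK, SN]
Visit FK → queue [SN]
Visit SN → queue []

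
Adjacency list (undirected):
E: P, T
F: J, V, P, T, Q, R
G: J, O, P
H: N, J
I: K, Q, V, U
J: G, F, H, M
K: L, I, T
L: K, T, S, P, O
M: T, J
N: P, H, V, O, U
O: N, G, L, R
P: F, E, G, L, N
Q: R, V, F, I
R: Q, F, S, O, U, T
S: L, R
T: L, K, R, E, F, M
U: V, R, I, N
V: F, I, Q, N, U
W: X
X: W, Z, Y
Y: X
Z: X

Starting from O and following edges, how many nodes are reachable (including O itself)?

18

BFS from O visits: O, G, L, N, R, J, P, K, S, T, H, U, V, F, Q, M, E, I
Reachable nodes: 18 of 22 total.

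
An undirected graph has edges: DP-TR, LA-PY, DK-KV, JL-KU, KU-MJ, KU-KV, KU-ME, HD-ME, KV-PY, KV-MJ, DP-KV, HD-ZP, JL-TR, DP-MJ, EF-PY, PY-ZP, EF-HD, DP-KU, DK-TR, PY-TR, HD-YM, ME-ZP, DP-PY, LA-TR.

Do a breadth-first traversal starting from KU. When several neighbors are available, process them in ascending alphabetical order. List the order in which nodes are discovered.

KU → DP → JL → KV → ME → MJ → PY → TR → DK → HD → ZP → EF → LA → YM

Visit KU; enqueue DP, JL, KV, ME, MJ → queue [DP, JL, KV, ME, MJ]
Visit DP; enqueue PY, TR → queue [JL, KV, ME, MJ, PY, TR]
Visit JL → queue [KV, ME, MJ, PY, TR]
Visit KV; enqueue DK → queue [ME, MJ, PY, TR, DK]
Visit ME; enqueue HD, ZP → queue [MJ, PY, TR, DK, HD, ZP]
Visit MJ → queue [PY, TR, DK, HD, ZP]
Visit PY; enqueue EF, LA → queue [TR, DK, HD, ZP, EF, LA]
Visit TR → queue [DK, HD, ZP, EF, LA]
Visit DK → queue [HD, ZP, EF, LA]
Visit HD; enqueue YM → queue [ZP, EF, LA, YM]
Visit ZP → queue [EF, LA, YM]
Visit EF → queue [LA, YM]
Visit LA → queue [YM]
Visit YM → queue []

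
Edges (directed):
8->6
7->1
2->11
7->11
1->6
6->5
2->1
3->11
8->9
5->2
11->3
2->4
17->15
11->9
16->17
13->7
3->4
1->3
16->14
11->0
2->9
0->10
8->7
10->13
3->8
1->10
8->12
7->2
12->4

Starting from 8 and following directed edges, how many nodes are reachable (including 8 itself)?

14

BFS from 8 visits: 8, 12, 9, 7, 6, 4, 11, 2, 1, 5, 3, 0, 10, 13
Reachable nodes: 14 of 18 total.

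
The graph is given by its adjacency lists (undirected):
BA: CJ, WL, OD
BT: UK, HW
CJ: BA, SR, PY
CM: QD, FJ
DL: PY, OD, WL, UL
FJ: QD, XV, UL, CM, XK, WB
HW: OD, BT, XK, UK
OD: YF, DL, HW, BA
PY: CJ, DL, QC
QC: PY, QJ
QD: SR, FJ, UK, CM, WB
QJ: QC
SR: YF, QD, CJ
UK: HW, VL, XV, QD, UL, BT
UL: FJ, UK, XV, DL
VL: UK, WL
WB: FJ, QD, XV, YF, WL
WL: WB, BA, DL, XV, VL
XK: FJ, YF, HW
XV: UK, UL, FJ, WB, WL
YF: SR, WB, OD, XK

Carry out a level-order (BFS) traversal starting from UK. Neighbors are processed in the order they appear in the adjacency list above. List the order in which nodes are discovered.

Visit UK; enqueue HW, VL, XV, QD, UL, BT → queue [HW, VL, XV, QD, UL, BT]
Visit HW; enqueue OD, XK → queue [VL, XV, QD, UL, BT, OD, XK]
Visit VL; enqueue WL → queue [XV, QD, UL, BT, OD, XK, WL]
Visit XV; enqueue FJ, WB → queue [QD, UL, BT, OD, XK, WL, FJ, WB]
Visit QD; enqueue SR, CM → queue [UL, BT, OD, XK, WL, FJ, WB, SR, CM]
Visit UL; enqueue DL → queue [BT, OD, XK, WL, FJ, WB, SR, CM, DL]
Visit BT → queue [OD, XK, WL, FJ, WB, SR, CM, DL]
Visit OD; enqueue YF, BA → queue [XK, WL, FJ, WB, SR, CM, DL, YF, BA]
Visit XK → queue [WL, FJ, WB, SR, CM, DL, YF, BA]
Visit WL → queue [FJ, WB, SR, CM, DL, YF, BA]
Visit FJ → queue [WB, SR, CM, DL, YF, BA]
Visit WB → queue [SR, CM, DL, YF, BA]
Visit SR; enqueue CJ → queue [CM, DL, YF, BA, CJ]
Visit CM → queue [DL, YF, BA, CJ]
Visit DL; enqueue PY → queue [YF, BA, CJ, PY]
Visit YF → queue [BA, CJ, PY]
Visit BA → queue [CJ, PY]
Visit CJ → queue [PY]
Visit PY; enqueue QC → queue [QC]
Visit QC; enqueue QJ → queue [QJ]
Visit QJ → queue []

UK HW VL XV QD UL BT OD XK WL FJ WB SR CM DL YF BA CJ PY QC QJ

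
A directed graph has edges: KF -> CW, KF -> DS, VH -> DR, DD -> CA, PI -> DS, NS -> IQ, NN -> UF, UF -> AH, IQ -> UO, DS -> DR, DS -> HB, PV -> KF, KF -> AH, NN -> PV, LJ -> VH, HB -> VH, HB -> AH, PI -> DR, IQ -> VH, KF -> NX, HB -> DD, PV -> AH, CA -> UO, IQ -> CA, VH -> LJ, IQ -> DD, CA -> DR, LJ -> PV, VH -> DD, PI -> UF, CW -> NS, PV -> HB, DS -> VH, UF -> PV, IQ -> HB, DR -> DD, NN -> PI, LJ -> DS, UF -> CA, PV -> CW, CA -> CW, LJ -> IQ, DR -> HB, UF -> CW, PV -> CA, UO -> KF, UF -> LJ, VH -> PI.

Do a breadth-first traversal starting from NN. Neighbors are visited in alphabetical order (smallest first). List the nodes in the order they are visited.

Visit NN; enqueue PI, PV, UF → queue [PI, PV, UF]
Visit PI; enqueue DR, DS → queue [PV, UF, DR, DS]
Visit PV; enqueue AH, CA, CW, HB, KF → queue [UF, DR, DS, AH, CA, CW, HB, KF]
Visit UF; enqueue LJ → queue [DR, DS, AH, CA, CW, HB, KF, LJ]
Visit DR; enqueue DD → queue [DS, AH, CA, CW, HB, KF, LJ, DD]
Visit DS; enqueue VH → queue [AH, CA, CW, HB, KF, LJ, DD, VH]
Visit AH → queue [CA, CW, HB, KF, LJ, DD, VH]
Visit CA; enqueue UO → queue [CW, HB, KF, LJ, DD, VH, UO]
Visit CW; enqueue NS → queue [HB, KF, LJ, DD, VH, UO, NS]
Visit HB → queue [KF, LJ, DD, VH, UO, NS]
Visit KF; enqueue NX → queue [LJ, DD, VH, UO, NS, NX]
Visit LJ; enqueue IQ → queue [DD, VH, UO, NS, NX, IQ]
Visit DD → queue [VH, UO, NS, NX, IQ]
Visit VH → queue [UO, NS, NX, IQ]
Visit UO → queue [NS, NX, IQ]
Visit NS → queue [NX, IQ]
Visit NX → queue [IQ]
Visit IQ → queue []

NN → PI → PV → UF → DR → DS → AH → CA → CW → HB → KF → LJ → DD → VH → UO → NS → NX → IQ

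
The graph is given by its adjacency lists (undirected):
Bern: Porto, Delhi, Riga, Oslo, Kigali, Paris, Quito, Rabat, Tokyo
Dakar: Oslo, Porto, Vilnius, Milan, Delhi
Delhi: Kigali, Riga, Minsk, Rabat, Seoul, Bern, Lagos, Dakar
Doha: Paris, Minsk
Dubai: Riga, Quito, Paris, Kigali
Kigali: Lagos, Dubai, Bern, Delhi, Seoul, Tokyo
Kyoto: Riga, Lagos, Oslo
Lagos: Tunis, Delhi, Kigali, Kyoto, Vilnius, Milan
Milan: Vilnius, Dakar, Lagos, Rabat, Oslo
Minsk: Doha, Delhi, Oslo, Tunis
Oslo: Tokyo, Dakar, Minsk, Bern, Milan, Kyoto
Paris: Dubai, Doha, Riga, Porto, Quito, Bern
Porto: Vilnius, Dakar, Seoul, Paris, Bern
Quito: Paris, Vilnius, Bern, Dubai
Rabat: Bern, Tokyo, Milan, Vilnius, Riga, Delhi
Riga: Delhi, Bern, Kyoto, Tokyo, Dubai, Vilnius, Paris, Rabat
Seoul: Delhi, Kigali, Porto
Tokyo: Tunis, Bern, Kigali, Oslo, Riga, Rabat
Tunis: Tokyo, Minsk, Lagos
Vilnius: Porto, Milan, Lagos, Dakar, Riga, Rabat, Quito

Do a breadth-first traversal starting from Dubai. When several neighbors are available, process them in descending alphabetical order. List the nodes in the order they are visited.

Dubai -> Riga -> Quito -> Paris -> Kigali -> Vilnius -> Tokyo -> Rabat -> Kyoto -> Delhi -> Bern -> Porto -> Doha -> Seoul -> Lagos -> Milan -> Dakar -> Tunis -> Oslo -> Minsk

Visit Dubai; enqueue Riga, Quito, Paris, Kigali → queue [Riga, Quito, Paris, Kigali]
Visit Riga; enqueue Vilnius, Tokyo, Rabat, Kyoto, Delhi, Bern → queue [Quito, Paris, Kigali, Vilnius, Tokyo, Rabat, Kyoto, Delhi, Bern]
Visit Quito → queue [Paris, Kigali, Vilnius, Tokyo, Rabat, Kyoto, Delhi, Bern]
Visit Paris; enqueue Porto, Doha → queue [Kigali, Vilnius, Tokyo, Rabat, Kyoto, Delhi, Bern, Porto, Doha]
Visit Kigali; enqueue Seoul, Lagos → queue [Vilnius, Tokyo, Rabat, Kyoto, Delhi, Bern, Porto, Doha, Seoul, Lagos]
Visit Vilnius; enqueue Milan, Dakar → queue [Tokyo, Rabat, Kyoto, Delhi, Bern, Porto, Doha, Seoul, Lagos, Milan, Dakar]
Visit Tokyo; enqueue Tunis, Oslo → queue [Rabat, Kyoto, Delhi, Bern, Porto, Doha, Seoul, Lagos, Milan, Dakar, Tunis, Oslo]
Visit Rabat → queue [Kyoto, Delhi, Bern, Porto, Doha, Seoul, Lagos, Milan, Dakar, Tunis, Oslo]
Visit Kyoto → queue [Delhi, Bern, Porto, Doha, Seoul, Lagos, Milan, Dakar, Tunis, Oslo]
Visit Delhi; enqueue Minsk → queue [Bern, Porto, Doha, Seoul, Lagos, Milan, Dakar, Tunis, Oslo, Minsk]
Visit Bern → queue [Porto, Doha, Seoul, Lagos, Milan, Dakar, Tunis, Oslo, Minsk]
Visit Porto → queue [Doha, Seoul, Lagos, Milan, Dakar, Tunis, Oslo, Minsk]
Visit Doha → queue [Seoul, Lagos, Milan, Dakar, Tunis, Oslo, Minsk]
Visit Seoul → queue [Lagos, Milan, Dakar, Tunis, Oslo, Minsk]
Visit Lagos → queue [Milan, Dakar, Tunis, Oslo, Minsk]
Visit Milan → queue [Dakar, Tunis, Oslo, Minsk]
Visit Dakar → queue [Tunis, Oslo, Minsk]
Visit Tunis → queue [Oslo, Minsk]
Visit Oslo → queue [Minsk]
Visit Minsk → queue []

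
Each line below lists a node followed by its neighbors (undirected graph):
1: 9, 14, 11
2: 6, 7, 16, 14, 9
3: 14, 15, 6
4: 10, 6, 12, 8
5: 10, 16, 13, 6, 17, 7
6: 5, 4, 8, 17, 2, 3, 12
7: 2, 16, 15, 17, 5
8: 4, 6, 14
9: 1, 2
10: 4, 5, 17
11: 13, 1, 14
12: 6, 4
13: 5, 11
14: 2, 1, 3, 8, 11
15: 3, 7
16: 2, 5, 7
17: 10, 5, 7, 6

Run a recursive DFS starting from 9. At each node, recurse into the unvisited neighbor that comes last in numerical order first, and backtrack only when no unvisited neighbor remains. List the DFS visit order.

9, 2, 16, 7, 17, 10, 5, 13, 11, 14, 8, 6, 12, 4, 3, 15, 1

Visit 9
9 → 2
2 → 16
16 → 7
7 → 17
17 → 10
10 → 5
5 → 13
13 → 11
11 → 14
14 → 8
8 → 6
6 → 12
12 → 4
6 → 3
3 → 15
14 → 1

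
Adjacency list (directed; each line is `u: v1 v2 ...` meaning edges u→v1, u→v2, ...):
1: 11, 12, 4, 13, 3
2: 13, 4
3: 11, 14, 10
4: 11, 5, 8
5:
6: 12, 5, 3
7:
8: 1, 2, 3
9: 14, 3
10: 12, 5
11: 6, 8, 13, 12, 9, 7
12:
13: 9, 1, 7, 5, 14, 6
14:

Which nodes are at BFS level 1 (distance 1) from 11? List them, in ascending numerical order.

6, 7, 8, 9, 12, 13

Level 0: 11
Level 1: 6, 7, 8, 9, 12, 13
Level 2: 1, 2, 3, 5, 14
Level 3: 4, 10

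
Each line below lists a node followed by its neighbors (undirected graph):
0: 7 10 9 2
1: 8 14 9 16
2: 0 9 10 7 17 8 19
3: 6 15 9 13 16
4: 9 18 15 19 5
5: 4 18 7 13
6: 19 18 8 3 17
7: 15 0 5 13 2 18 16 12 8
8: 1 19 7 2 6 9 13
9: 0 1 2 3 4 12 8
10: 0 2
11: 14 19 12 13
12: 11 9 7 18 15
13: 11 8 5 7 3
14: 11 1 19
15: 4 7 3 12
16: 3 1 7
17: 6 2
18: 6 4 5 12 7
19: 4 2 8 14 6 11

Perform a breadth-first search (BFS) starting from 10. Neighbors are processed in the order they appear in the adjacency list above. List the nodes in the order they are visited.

10 -> 0 -> 2 -> 7 -> 9 -> 17 -> 8 -> 19 -> 15 -> 5 -> 13 -> 18 -> 16 -> 12 -> 1 -> 3 -> 4 -> 6 -> 14 -> 11

Visit 10; enqueue 0, 2 → queue [0, 2]
Visit 0; enqueue 7, 9 → queue [2, 7, 9]
Visit 2; enqueue 17, 8, 19 → queue [7, 9, 17, 8, 19]
Visit 7; enqueue 15, 5, 13, 18, 16, 12 → queue [9, 17, 8, 19, 15, 5, 13, 18, 16, 12]
Visit 9; enqueue 1, 3, 4 → queue [17, 8, 19, 15, 5, 13, 18, 16, 12, 1, 3, 4]
Visit 17; enqueue 6 → queue [8, 19, 15, 5, 13, 18, 16, 12, 1, 3, 4, 6]
Visit 8 → queue [19, 15, 5, 13, 18, 16, 12, 1, 3, 4, 6]
Visit 19; enqueue 14, 11 → queue [15, 5, 13, 18, 16, 12, 1, 3, 4, 6, 14, 11]
Visit 15 → queue [5, 13, 18, 16, 12, 1, 3, 4, 6, 14, 11]
Visit 5 → queue [13, 18, 16, 12, 1, 3, 4, 6, 14, 11]
Visit 13 → queue [18, 16, 12, 1, 3, 4, 6, 14, 11]
Visit 18 → queue [16, 12, 1, 3, 4, 6, 14, 11]
Visit 16 → queue [12, 1, 3, 4, 6, 14, 11]
Visit 12 → queue [1, 3, 4, 6, 14, 11]
Visit 1 → queue [3, 4, 6, 14, 11]
Visit 3 → queue [4, 6, 14, 11]
Visit 4 → queue [6, 14, 11]
Visit 6 → queue [14, 11]
Visit 14 → queue [11]
Visit 11 → queue []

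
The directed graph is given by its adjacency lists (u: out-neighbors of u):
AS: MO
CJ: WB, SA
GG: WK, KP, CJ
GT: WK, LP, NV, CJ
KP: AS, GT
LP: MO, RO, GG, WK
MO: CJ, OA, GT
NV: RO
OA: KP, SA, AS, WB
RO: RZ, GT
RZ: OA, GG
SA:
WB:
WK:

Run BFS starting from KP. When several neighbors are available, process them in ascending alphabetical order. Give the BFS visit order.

Visit KP; enqueue AS, GT → queue [AS, GT]
Visit AS; enqueue MO → queue [GT, MO]
Visit GT; enqueue CJ, LP, NV, WK → queue [MO, CJ, LP, NV, WK]
Visit MO; enqueue OA → queue [CJ, LP, NV, WK, OA]
Visit CJ; enqueue SA, WB → queue [LP, NV, WK, OA, SA, WB]
Visit LP; enqueue GG, RO → queue [NV, WK, OA, SA, WB, GG, RO]
Visit NV → queue [WK, OA, SA, WB, GG, RO]
Visit WK → queue [OA, SA, WB, GG, RO]
Visit OA → queue [SA, WB, GG, RO]
Visit SA → queue [WB, GG, RO]
Visit WB → queue [GG, RO]
Visit GG → queue [RO]
Visit RO; enqueue RZ → queue [RZ]
Visit RZ → queue []

KP, AS, GT, MO, CJ, LP, NV, WK, OA, SA, WB, GG, RO, RZ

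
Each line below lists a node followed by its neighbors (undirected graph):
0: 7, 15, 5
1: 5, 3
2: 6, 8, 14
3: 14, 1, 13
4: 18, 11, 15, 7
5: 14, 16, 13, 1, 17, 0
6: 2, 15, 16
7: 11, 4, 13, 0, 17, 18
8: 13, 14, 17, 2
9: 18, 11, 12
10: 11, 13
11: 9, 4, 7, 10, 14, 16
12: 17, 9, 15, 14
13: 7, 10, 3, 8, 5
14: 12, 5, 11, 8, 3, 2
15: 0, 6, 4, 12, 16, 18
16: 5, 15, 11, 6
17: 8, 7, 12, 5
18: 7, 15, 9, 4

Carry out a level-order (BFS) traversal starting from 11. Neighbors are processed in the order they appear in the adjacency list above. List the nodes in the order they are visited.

11 9 4 7 10 14 16 18 12 15 13 0 17 5 8 3 2 6 1

Visit 11; enqueue 9, 4, 7, 10, 14, 16 → queue [9, 4, 7, 10, 14, 16]
Visit 9; enqueue 18, 12 → queue [4, 7, 10, 14, 16, 18, 12]
Visit 4; enqueue 15 → queue [7, 10, 14, 16, 18, 12, 15]
Visit 7; enqueue 13, 0, 17 → queue [10, 14, 16, 18, 12, 15, 13, 0, 17]
Visit 10 → queue [14, 16, 18, 12, 15, 13, 0, 17]
Visit 14; enqueue 5, 8, 3, 2 → queue [16, 18, 12, 15, 13, 0, 17, 5, 8, 3, 2]
Visit 16; enqueue 6 → queue [18, 12, 15, 13, 0, 17, 5, 8, 3, 2, 6]
Visit 18 → queue [12, 15, 13, 0, 17, 5, 8, 3, 2, 6]
Visit 12 → queue [15, 13, 0, 17, 5, 8, 3, 2, 6]
Visit 15 → queue [13, 0, 17, 5, 8, 3, 2, 6]
Visit 13 → queue [0, 17, 5, 8, 3, 2, 6]
Visit 0 → queue [17, 5, 8, 3, 2, 6]
Visit 17 → queue [5, 8, 3, 2, 6]
Visit 5; enqueue 1 → queue [8, 3, 2, 6, 1]
Visit 8 → queue [3, 2, 6, 1]
Visit 3 → queue [2, 6, 1]
Visit 2 → queue [6, 1]
Visit 6 → queue [1]
Visit 1 → queue []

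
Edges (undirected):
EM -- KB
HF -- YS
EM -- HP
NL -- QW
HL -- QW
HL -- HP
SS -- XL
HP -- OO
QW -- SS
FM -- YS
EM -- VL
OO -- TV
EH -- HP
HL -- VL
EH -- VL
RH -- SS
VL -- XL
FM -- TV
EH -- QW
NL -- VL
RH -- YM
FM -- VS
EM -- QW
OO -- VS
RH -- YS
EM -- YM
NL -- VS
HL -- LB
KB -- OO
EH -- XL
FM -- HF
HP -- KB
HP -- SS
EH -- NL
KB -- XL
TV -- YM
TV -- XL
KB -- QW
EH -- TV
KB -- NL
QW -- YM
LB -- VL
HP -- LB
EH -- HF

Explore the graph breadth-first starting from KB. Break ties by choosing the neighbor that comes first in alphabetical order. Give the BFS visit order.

KB, EM, HP, NL, OO, QW, XL, VL, YM, EH, HL, LB, SS, VS, TV, RH, HF, FM, YS

Visit KB; enqueue EM, HP, NL, OO, QW, XL → queue [EM, HP, NL, OO, QW, XL]
Visit EM; enqueue VL, YM → queue [HP, NL, OO, QW, XL, VL, YM]
Visit HP; enqueue EH, HL, LB, SS → queue [NL, OO, QW, XL, VL, YM, EH, HL, LB, SS]
Visit NL; enqueue VS → queue [OO, QW, XL, VL, YM, EH, HL, LB, SS, VS]
Visit OO; enqueue TV → queue [QW, XL, VL, YM, EH, HL, LB, SS, VS, TV]
Visit QW → queue [XL, VL, YM, EH, HL, LB, SS, VS, TV]
Visit XL → queue [VL, YM, EH, HL, LB, SS, VS, TV]
Visit VL → queue [YM, EH, HL, LB, SS, VS, TV]
Visit YM; enqueue RH → queue [EH, HL, LB, SS, VS, TV, RH]
Visit EH; enqueue HF → queue [HL, LB, SS, VS, TV, RH, HF]
Visit HL → queue [LB, SS, VS, TV, RH, HF]
Visit LB → queue [SS, VS, TV, RH, HF]
Visit SS → queue [VS, TV, RH, HF]
Visit VS; enqueue FM → queue [TV, RH, HF, FM]
Visit TV → queue [RH, HF, FM]
Visit RH; enqueue YS → queue [HF, FM, YS]
Visit HF → queue [FM, YS]
Visit FM → queue [YS]
Visit YS → queue []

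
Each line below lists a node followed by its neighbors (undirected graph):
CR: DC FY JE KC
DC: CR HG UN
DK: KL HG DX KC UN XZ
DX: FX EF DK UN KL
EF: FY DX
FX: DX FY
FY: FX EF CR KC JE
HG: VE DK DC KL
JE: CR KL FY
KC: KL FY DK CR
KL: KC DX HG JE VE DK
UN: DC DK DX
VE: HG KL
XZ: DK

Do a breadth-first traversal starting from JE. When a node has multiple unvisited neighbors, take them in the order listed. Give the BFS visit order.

JE, CR, KL, FY, DC, KC, DX, HG, VE, DK, FX, EF, UN, XZ

Visit JE; enqueue CR, KL, FY → queue [CR, KL, FY]
Visit CR; enqueue DC, KC → queue [KL, FY, DC, KC]
Visit KL; enqueue DX, HG, VE, DK → queue [FY, DC, KC, DX, HG, VE, DK]
Visit FY; enqueue FX, EF → queue [DC, KC, DX, HG, VE, DK, FX, EF]
Visit DC; enqueue UN → queue [KC, DX, HG, VE, DK, FX, EF, UN]
Visit KC → queue [DX, HG, VE, DK, FX, EF, UN]
Visit DX → queue [HG, VE, DK, FX, EF, UN]
Visit HG → queue [VE, DK, FX, EF, UN]
Visit VE → queue [DK, FX, EF, UN]
Visit DK; enqueue XZ → queue [FX, EF, UN, XZ]
Visit FX → queue [EF, UN, XZ]
Visit EF → queue [UN, XZ]
Visit UN → queue [XZ]
Visit XZ → queue []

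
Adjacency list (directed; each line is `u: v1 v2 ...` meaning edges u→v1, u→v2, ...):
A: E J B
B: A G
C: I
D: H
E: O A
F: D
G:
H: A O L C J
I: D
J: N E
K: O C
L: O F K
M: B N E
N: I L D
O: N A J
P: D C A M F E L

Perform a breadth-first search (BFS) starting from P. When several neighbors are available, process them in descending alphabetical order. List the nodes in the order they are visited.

Visit P; enqueue M, L, F, E, D, C, A → queue [M, L, F, E, D, C, A]
Visit M; enqueue N, B → queue [L, F, E, D, C, A, N, B]
Visit L; enqueue O, K → queue [F, E, D, C, A, N, B, O, K]
Visit F → queue [E, D, C, A, N, B, O, K]
Visit E → queue [D, C, A, N, B, O, K]
Visit D; enqueue H → queue [C, A, N, B, O, K, H]
Visit C; enqueue I → queue [A, N, B, O, K, H, I]
Visit A; enqueue J → queue [N, B, O, K, H, I, J]
Visit N → queue [B, O, K, H, I, J]
Visit B; enqueue G → queue [O, K, H, I, J, G]
Visit O → queue [K, H, I, J, G]
Visit K → queue [H, I, J, G]
Visit H → queue [I, J, G]
Visit I → queue [J, G]
Visit J → queue [G]
Visit G → queue []

P M L F E D C A N B O K H I J G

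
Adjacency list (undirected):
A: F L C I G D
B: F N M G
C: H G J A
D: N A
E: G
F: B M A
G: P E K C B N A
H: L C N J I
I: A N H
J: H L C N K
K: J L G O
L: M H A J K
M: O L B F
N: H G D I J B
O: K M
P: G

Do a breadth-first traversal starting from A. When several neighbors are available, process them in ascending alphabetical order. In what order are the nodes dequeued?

A → C → D → F → G → I → L → H → J → N → B → M → E → K → P → O

Visit A; enqueue C, D, F, G, I, L → queue [C, D, F, G, I, L]
Visit C; enqueue H, J → queue [D, F, G, I, L, H, J]
Visit D; enqueue N → queue [F, G, I, L, H, J, N]
Visit F; enqueue B, M → queue [G, I, L, H, J, N, B, M]
Visit G; enqueue E, K, P → queue [I, L, H, J, N, B, M, E, K, P]
Visit I → queue [L, H, J, N, B, M, E, K, P]
Visit L → queue [H, J, N, B, M, E, K, P]
Visit H → queue [J, N, B, M, E, K, P]
Visit J → queue [N, B, M, E, K, P]
Visit N → queue [B, M, E, K, P]
Visit B → queue [M, E, K, P]
Visit M; enqueue O → queue [E, K, P, O]
Visit E → queue [K, P, O]
Visit K → queue [P, O]
Visit P → queue [O]
Visit O → queue []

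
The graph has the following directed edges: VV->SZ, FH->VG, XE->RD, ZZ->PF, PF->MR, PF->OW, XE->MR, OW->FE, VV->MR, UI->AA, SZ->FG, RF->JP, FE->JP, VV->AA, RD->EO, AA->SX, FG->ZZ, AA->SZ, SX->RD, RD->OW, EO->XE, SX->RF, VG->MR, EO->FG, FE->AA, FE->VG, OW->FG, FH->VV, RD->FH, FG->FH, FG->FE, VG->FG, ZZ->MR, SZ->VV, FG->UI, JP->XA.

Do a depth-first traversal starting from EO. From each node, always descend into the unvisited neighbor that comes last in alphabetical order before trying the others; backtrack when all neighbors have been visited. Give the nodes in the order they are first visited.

Visit EO
EO → XE
XE → RD
RD → OW
OW → FG
FG → ZZ
ZZ → PF
PF → MR
FG → UI
UI → AA
AA → SZ
SZ → VV
AA → SX
SX → RF
RF → JP
JP → XA
FG → FH
FH → VG
FG → FE

EO -> XE -> RD -> OW -> FG -> ZZ -> PF -> MR -> UI -> AA -> SZ -> VV -> SX -> RF -> JP -> XA -> FH -> VG -> FE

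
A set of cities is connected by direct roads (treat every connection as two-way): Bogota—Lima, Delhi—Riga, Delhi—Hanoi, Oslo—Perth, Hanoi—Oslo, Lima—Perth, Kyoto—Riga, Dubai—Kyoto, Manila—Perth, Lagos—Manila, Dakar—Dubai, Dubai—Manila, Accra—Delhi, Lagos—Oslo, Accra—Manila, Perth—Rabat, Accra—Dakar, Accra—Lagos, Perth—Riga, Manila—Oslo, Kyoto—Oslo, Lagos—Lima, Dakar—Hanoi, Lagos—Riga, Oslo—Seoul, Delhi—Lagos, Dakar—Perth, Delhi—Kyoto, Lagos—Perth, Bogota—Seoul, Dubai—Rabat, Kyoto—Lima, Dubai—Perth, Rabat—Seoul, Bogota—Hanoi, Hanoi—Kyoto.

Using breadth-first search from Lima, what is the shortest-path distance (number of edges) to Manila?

Level 0: Lima
Level 1: Bogota, Kyoto, Lagos, Perth
Level 2: Accra, Dakar, Delhi, Dubai, Hanoi, Manila, Oslo, Rabat, Riga, Seoul
Manila first appears at level 2.

2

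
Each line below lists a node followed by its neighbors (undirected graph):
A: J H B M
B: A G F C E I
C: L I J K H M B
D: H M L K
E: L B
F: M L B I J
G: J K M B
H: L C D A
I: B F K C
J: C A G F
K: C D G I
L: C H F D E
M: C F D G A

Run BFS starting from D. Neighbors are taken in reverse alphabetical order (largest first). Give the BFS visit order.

D M L K H G F C A E I J B

Visit D; enqueue M, L, K, H → queue [M, L, K, H]
Visit M; enqueue G, F, C, A → queue [L, K, H, G, F, C, A]
Visit L; enqueue E → queue [K, H, G, F, C, A, E]
Visit K; enqueue I → queue [H, G, F, C, A, E, I]
Visit H → queue [G, F, C, A, E, I]
Visit G; enqueue J, B → queue [F, C, A, E, I, J, B]
Visit F → queue [C, A, E, I, J, B]
Visit C → queue [A, E, I, J, B]
Visit A → queue [E, I, J, B]
Visit E → queue [I, J, B]
Visit I → queue [J, B]
Visit J → queue [B]
Visit B → queue []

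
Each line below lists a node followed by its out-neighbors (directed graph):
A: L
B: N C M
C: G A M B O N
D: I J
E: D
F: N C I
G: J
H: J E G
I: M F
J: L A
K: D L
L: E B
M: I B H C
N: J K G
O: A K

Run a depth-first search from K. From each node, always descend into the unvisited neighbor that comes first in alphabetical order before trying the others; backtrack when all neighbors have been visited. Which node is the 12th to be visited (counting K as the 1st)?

G

Visit K
K → D
D → I
I → F
F → C
C → A
A → L
L → B
B → M
M → H
H → E
H → G
G → J
B → N
C → O

Visit order: K, D, I, F, C, A, L, B, M, H, E, G, J, N, O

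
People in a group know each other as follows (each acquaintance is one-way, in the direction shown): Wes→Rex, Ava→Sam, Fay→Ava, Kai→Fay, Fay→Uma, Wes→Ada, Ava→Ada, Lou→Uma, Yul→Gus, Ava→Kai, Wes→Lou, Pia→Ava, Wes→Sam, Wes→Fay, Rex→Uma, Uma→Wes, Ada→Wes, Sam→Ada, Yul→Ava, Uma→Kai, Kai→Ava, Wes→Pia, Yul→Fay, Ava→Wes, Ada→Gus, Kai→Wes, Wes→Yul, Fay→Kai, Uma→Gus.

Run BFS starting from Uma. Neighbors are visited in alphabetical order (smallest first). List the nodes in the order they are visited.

Uma → Gus → Kai → Wes → Ava → Fay → Ada → Lou → Pia → Rex → Sam → Yul

Visit Uma; enqueue Gus, Kai, Wes → queue [Gus, Kai, Wes]
Visit Gus → queue [Kai, Wes]
Visit Kai; enqueue Ava, Fay → queue [Wes, Ava, Fay]
Visit Wes; enqueue Ada, Lou, Pia, Rex, Sam, Yul → queue [Ava, Fay, Ada, Lou, Pia, Rex, Sam, Yul]
Visit Ava → queue [Fay, Ada, Lou, Pia, Rex, Sam, Yul]
Visit Fay → queue [Ada, Lou, Pia, Rex, Sam, Yul]
Visit Ada → queue [Lou, Pia, Rex, Sam, Yul]
Visit Lou → queue [Pia, Rex, Sam, Yul]
Visit Pia → queue [Rex, Sam, Yul]
Visit Rex → queue [Sam, Yul]
Visit Sam → queue [Yul]
Visit Yul → queue []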